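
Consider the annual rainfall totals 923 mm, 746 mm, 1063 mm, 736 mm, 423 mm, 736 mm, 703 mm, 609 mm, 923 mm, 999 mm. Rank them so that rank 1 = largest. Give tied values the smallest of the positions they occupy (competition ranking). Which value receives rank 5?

746

Sorted (descending): 1063, 999, 923, 923, 746, 736, 736, 703, 609, 423
The 2 values of 923 occupy positions 3–4 → each gets rank 3.
The 2 values of 736 occupy positions 6–7 → each gets rank 6.
Rank 5 → value 746.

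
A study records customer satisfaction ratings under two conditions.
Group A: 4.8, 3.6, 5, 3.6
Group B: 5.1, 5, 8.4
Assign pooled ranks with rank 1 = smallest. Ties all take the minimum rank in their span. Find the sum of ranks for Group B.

Sorted (ascending): 3.6, 3.6, 4.8, 5, 5, 5.1, 8.4
The 2 values of 3.6 occupy positions 1–2 → each gets rank 1.
The 2 values of 5 occupy positions 4–5 → each gets rank 4.
Group B values → pooled ranks: 5.1→6, 5→4, 8.4→7
Rank sum = 6 + 4 + 7 = 17

17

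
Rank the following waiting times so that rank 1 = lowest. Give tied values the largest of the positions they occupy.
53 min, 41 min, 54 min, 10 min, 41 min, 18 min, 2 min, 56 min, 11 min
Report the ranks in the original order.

Sorted (ascending): 2, 10, 11, 18, 41, 41, 53, 54, 56
The 2 values of 41 occupy positions 5–6 → each gets rank 6.

7, 6, 8, 2, 6, 4, 1, 9, 3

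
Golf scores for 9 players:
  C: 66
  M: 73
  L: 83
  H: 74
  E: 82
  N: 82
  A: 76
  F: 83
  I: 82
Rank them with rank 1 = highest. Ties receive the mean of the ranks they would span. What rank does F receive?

Sorted (descending): 83, 83, 82, 82, 82, 76, 74, 73, 66
The 2 values of 83 occupy positions 1–2 → average rank (1+2)/2 = 1.5.
The 3 values of 82 occupy positions 3–5 → average rank 4.
F has value 83 → rank 1.5.

1.5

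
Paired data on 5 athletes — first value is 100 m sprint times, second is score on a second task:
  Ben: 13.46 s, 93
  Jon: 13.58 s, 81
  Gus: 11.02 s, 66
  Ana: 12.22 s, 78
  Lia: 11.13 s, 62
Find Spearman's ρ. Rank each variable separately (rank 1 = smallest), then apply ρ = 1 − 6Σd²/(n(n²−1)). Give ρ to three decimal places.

0.800

Ranks of variable 1: 4, 5, 1, 3, 2
Ranks of variable 2: 5, 4, 2, 3, 1
d = r₁ − r₂: -1, 1, -1, 0, 1
d²: 1, 1, 1, 0, 1; Σd² = 4
ρ = 1 − 6·4/(5·24) = 1 − 24/120 = 0.800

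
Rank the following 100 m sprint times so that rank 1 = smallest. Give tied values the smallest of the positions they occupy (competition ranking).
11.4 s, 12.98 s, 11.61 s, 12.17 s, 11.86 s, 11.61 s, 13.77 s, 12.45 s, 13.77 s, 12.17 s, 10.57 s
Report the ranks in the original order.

2, 9, 3, 6, 5, 3, 10, 8, 10, 6, 1

Sorted (ascending): 10.57, 11.4, 11.61, 11.61, 11.86, 12.17, 12.17, 12.45, 12.98, 13.77, 13.77
The 2 values of 11.61 occupy positions 3–4 → each gets rank 3.
The 2 values of 12.17 occupy positions 6–7 → each gets rank 6.
The 2 values of 13.77 occupy positions 10–11 → each gets rank 10.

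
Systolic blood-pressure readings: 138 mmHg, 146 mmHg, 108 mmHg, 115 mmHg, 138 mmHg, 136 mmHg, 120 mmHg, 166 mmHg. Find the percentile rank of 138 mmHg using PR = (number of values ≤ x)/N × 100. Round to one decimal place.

75.0

N = 8.
Strictly below 138: 4. Equal to 138: 2.
PR = 6/8 × 100 = 75.0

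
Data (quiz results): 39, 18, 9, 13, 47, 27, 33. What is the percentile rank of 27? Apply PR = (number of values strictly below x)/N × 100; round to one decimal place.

N = 7.
Strictly below 27: 3. Equal to 27: 1.
PR = 3/7 × 100 = 42.9

42.9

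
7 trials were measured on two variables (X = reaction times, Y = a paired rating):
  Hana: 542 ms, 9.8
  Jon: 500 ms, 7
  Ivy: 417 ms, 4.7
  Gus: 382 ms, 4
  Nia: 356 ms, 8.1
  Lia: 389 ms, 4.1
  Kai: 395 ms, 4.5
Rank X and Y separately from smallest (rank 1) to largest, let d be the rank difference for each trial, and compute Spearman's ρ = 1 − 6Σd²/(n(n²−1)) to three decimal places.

0.464

Ranks of variable 1: 7, 6, 5, 2, 1, 3, 4
Ranks of variable 2: 7, 5, 4, 1, 6, 2, 3
d = r₁ − r₂: 0, 1, 1, 1, -5, 1, 1
d²: 0, 1, 1, 1, 25, 1, 1; Σd² = 30
ρ = 1 − 6·30/(7·48) = 1 − 180/336 = 0.464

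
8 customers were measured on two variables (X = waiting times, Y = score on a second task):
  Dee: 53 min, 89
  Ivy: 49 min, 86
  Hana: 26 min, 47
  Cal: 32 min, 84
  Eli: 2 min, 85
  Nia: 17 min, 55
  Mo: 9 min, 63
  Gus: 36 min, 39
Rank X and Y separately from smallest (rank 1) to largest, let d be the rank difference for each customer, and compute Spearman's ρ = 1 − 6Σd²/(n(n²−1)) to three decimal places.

Ranks of variable 1: 8, 7, 4, 5, 1, 3, 2, 6
Ranks of variable 2: 8, 7, 2, 5, 6, 3, 4, 1
d = r₁ − r₂: 0, 0, 2, 0, -5, 0, -2, 5
d²: 0, 0, 4, 0, 25, 0, 4, 25; Σd² = 58
ρ = 1 − 6·58/(8·63) = 1 − 348/504 = 0.310

0.310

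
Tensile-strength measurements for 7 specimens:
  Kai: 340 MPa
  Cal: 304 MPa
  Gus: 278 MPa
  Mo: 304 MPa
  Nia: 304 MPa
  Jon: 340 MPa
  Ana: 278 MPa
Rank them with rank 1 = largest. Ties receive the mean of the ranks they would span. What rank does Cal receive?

4

Sorted (descending): 340, 340, 304, 304, 304, 278, 278
The 2 values of 340 occupy positions 1–2 → average rank (1+2)/2 = 1.5.
The 3 values of 304 occupy positions 3–5 → average rank 4.
The 2 values of 278 occupy positions 6–7 → average rank (6+7)/2 = 6.5.
Cal has value 304 MPa → rank 4.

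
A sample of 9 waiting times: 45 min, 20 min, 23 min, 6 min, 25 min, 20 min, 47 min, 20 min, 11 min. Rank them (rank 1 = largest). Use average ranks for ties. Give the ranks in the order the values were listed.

2, 6, 4, 9, 3, 6, 1, 6, 8

Sorted (descending): 47, 45, 25, 23, 20, 20, 20, 11, 6
The 3 values of 20 occupy positions 5–7 → average rank 6.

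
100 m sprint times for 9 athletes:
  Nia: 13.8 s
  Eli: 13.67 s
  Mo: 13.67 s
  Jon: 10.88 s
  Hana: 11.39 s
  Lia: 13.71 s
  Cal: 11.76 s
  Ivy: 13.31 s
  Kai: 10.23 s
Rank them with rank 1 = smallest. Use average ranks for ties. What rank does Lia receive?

8

Sorted (ascending): 10.23, 10.88, 11.39, 11.76, 13.31, 13.67, 13.67, 13.71, 13.8
The 2 values of 13.67 occupy positions 6–7 → average rank (6+7)/2 = 6.5.
Lia has value 13.71 s → rank 8.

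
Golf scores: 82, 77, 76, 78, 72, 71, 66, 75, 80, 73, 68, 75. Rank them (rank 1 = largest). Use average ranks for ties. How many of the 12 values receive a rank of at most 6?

Sorted (descending): 82, 80, 78, 77, 76, 75, 75, 73, 72, 71, 68, 66
The 2 values of 75 occupy positions 6–7 → average rank (6+7)/2 = 6.5.
Ranks ≤ 6: {1, 2, 3, 4, 5} → 5 values.

5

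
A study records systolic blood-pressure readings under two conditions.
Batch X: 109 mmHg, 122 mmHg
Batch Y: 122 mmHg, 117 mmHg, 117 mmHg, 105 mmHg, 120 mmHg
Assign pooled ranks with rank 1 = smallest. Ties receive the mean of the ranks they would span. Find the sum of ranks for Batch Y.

Sorted (ascending): 105, 109, 117, 117, 120, 122, 122
The 2 values of 117 occupy positions 3–4 → average rank (3+4)/2 = 3.5.
The 2 values of 122 occupy positions 6–7 → average rank (6+7)/2 = 6.5.
Batch Y values → pooled ranks: 122→6.5, 117→3.5, 117→3.5, 105→1, 120→5
Rank sum = 6.5 + 3.5 + 3.5 + 1 + 5 = 19.5

19.5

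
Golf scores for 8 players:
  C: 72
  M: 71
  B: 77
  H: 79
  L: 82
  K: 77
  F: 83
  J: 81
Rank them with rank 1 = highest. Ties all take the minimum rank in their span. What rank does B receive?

Sorted (descending): 83, 82, 81, 79, 77, 77, 72, 71
The 2 values of 77 occupy positions 5–6 → each gets rank 5.
B has value 77 → rank 5.

5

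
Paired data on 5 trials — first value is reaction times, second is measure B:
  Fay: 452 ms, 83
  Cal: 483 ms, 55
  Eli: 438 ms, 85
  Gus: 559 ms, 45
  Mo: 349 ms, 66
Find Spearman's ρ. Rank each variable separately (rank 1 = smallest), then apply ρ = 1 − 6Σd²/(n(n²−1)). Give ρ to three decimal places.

-0.700

Ranks of variable 1: 3, 4, 2, 5, 1
Ranks of variable 2: 4, 2, 5, 1, 3
d = r₁ − r₂: -1, 2, -3, 4, -2
d²: 1, 4, 9, 16, 4; Σd² = 34
ρ = 1 − 6·34/(5·24) = 1 − 204/120 = -0.700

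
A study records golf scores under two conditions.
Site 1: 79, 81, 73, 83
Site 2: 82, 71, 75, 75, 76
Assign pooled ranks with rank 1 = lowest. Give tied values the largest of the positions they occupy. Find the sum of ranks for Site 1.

Sorted (ascending): 71, 73, 75, 75, 76, 79, 81, 82, 83
The 2 values of 75 occupy positions 3–4 → each gets rank 4.
Site 1 values → pooled ranks: 79→6, 81→7, 73→2, 83→9
Rank sum = 6 + 7 + 2 + 9 = 24

24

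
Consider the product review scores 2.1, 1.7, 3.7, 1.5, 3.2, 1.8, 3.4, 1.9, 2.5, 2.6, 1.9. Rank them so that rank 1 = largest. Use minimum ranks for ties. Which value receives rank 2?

3.4

Sorted (descending): 3.7, 3.4, 3.2, 2.6, 2.5, 2.1, 1.9, 1.9, 1.8, 1.7, 1.5
The 2 values of 1.9 occupy positions 7–8 → each gets rank 7.
Rank 2 → value 3.4.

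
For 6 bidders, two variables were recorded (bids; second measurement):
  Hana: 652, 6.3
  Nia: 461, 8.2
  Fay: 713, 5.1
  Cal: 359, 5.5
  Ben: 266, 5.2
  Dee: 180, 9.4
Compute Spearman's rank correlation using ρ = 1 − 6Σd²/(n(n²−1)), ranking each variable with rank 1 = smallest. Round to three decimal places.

Ranks of variable 1: 5, 4, 6, 3, 2, 1
Ranks of variable 2: 4, 5, 1, 3, 2, 6
d = r₁ − r₂: 1, -1, 5, 0, 0, -5
d²: 1, 1, 25, 0, 0, 25; Σd² = 52
ρ = 1 − 6·52/(6·35) = 1 − 312/210 = -0.486

-0.486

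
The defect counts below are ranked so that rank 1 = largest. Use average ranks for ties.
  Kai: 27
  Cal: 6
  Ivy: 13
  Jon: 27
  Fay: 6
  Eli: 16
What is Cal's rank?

5.5

Sorted (descending): 27, 27, 16, 13, 6, 6
The 2 values of 27 occupy positions 1–2 → average rank (1+2)/2 = 1.5.
The 2 values of 6 occupy positions 5–6 → average rank (5+6)/2 = 5.5.
Cal has value 6 → rank 5.5.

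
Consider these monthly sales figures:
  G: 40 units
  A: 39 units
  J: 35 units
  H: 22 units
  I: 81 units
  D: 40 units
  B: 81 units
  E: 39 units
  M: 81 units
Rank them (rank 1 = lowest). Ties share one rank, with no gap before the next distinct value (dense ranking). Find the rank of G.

4

Sorted (ascending): 22, 35, 39, 39, 40, 40, 81, 81, 81
The 2 values of 39 share dense rank 3.
The 2 values of 40 share dense rank 4.
The 3 values of 81 share dense rank 5.
Remaining distinct values take the next consecutive integers.
G has value 40 units → rank 4.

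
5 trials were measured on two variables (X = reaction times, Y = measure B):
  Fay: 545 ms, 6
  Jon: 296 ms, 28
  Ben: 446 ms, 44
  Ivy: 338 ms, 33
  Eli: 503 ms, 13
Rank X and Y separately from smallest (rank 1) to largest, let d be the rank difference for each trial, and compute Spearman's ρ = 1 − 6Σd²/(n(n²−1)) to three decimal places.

Ranks of variable 1: 5, 1, 3, 2, 4
Ranks of variable 2: 1, 3, 5, 4, 2
d = r₁ − r₂: 4, -2, -2, -2, 2
d²: 16, 4, 4, 4, 4; Σd² = 32
ρ = 1 − 6·32/(5·24) = 1 − 192/120 = -0.600

-0.600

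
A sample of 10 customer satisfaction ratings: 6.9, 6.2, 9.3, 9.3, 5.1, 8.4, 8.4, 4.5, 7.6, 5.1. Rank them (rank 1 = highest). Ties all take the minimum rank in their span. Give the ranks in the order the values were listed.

Sorted (descending): 9.3, 9.3, 8.4, 8.4, 7.6, 6.9, 6.2, 5.1, 5.1, 4.5
The 2 values of 9.3 occupy positions 1–2 → each gets rank 1.
The 2 values of 8.4 occupy positions 3–4 → each gets rank 3.
The 2 values of 5.1 occupy positions 8–9 → each gets rank 8.

6, 7, 1, 1, 8, 3, 3, 10, 5, 8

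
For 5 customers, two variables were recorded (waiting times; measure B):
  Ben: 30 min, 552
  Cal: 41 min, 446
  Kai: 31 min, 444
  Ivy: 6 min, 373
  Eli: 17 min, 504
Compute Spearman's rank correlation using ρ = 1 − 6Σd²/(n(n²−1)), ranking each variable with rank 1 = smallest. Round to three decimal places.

Ranks of variable 1: 3, 5, 4, 1, 2
Ranks of variable 2: 5, 3, 2, 1, 4
d = r₁ − r₂: -2, 2, 2, 0, -2
d²: 4, 4, 4, 0, 4; Σd² = 16
ρ = 1 − 6·16/(5·24) = 1 − 96/120 = 0.200

0.200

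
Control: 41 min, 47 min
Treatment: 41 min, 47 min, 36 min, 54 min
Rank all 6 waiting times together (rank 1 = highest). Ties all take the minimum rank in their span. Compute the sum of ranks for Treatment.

Sorted (descending): 54, 47, 47, 41, 41, 36
The 2 values of 47 occupy positions 2–3 → each gets rank 2.
The 2 values of 41 occupy positions 4–5 → each gets rank 4.
Treatment values → pooled ranks: 41→4, 47→2, 36→6, 54→1
Rank sum = 4 + 2 + 6 + 1 = 13

13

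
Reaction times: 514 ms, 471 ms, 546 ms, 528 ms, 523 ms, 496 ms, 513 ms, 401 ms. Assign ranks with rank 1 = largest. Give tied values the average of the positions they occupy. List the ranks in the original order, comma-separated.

4, 7, 1, 2, 3, 6, 5, 8

Sorted (descending): 546, 528, 523, 514, 513, 496, 471, 401
No ties — each value takes its position as its rank.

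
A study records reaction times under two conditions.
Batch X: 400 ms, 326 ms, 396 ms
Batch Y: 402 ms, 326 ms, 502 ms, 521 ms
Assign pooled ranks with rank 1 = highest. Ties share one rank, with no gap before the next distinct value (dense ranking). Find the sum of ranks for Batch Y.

Sorted (descending): 521, 502, 402, 400, 396, 326, 326
The 2 values of 326 share dense rank 6.
Remaining distinct values take the next consecutive integers.
Batch Y values → pooled ranks: 402→3, 326→6, 502→2, 521→1
Rank sum = 3 + 6 + 2 + 1 = 12

12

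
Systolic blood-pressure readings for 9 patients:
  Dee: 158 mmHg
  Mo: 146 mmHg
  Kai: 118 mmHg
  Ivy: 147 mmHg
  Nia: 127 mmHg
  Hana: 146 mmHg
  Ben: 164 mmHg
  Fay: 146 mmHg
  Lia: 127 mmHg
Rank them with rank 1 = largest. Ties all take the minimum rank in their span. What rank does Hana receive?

Sorted (descending): 164, 158, 147, 146, 146, 146, 127, 127, 118
The 3 values of 146 occupy positions 4–6 → each gets rank 4.
The 2 values of 127 occupy positions 7–8 → each gets rank 7.
Hana has value 146 mmHg → rank 4.

4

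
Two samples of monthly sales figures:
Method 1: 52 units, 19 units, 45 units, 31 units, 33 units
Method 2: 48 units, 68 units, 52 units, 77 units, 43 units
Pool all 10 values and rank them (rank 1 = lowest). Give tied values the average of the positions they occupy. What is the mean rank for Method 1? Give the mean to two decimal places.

Sorted (ascending): 19, 31, 33, 43, 45, 48, 52, 52, 68, 77
The 2 values of 52 occupy positions 7–8 → average rank (7+8)/2 = 7.5.
Method 1 values → pooled ranks: 52→7.5, 19→1, 45→5, 31→2, 33→3
Mean rank = (7.5 + 1 + 5 + 2 + 3) / 5 = 3.70

3.70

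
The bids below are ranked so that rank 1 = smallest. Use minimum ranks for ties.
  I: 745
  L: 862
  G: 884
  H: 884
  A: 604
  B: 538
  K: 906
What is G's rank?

5

Sorted (ascending): 538, 604, 745, 862, 884, 884, 906
The 2 values of 884 occupy positions 5–6 → each gets rank 5.
G has value 884 → rank 5.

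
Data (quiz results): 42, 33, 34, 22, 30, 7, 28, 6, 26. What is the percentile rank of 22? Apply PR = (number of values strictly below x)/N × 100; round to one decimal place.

22.2

N = 9.
Strictly below 22: 2. Equal to 22: 1.
PR = 2/9 × 100 = 22.2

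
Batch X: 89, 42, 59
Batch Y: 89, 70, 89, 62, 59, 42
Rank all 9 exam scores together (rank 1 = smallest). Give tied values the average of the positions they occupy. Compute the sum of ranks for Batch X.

13

Sorted (ascending): 42, 42, 59, 59, 62, 70, 89, 89, 89
The 2 values of 42 occupy positions 1–2 → average rank (1+2)/2 = 1.5.
The 2 values of 59 occupy positions 3–4 → average rank (3+4)/2 = 3.5.
The 3 values of 89 occupy positions 7–9 → average rank 8.
Batch X values → pooled ranks: 89→8, 42→1.5, 59→3.5
Rank sum = 8 + 1.5 + 3.5 = 13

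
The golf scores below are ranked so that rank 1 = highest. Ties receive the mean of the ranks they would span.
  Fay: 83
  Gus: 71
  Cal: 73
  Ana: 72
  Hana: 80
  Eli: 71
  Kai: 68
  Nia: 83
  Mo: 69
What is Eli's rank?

6.5

Sorted (descending): 83, 83, 80, 73, 72, 71, 71, 69, 68
The 2 values of 83 occupy positions 1–2 → average rank (1+2)/2 = 1.5.
The 2 values of 71 occupy positions 6–7 → average rank (6+7)/2 = 6.5.
Eli has value 71 → rank 6.5.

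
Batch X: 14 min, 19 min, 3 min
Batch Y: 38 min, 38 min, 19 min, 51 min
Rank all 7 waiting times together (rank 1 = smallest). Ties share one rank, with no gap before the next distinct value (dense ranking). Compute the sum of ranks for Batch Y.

Sorted (ascending): 3, 14, 19, 19, 38, 38, 51
The 2 values of 19 share dense rank 3.
The 2 values of 38 share dense rank 4.
Remaining distinct values take the next consecutive integers.
Batch Y values → pooled ranks: 38→4, 38→4, 19→3, 51→5
Rank sum = 4 + 4 + 3 + 5 = 16

16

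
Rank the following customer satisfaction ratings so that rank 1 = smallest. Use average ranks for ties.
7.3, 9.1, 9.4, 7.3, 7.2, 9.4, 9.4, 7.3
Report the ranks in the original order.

Sorted (ascending): 7.2, 7.3, 7.3, 7.3, 9.1, 9.4, 9.4, 9.4
The 3 values of 7.3 occupy positions 2–4 → average rank 3.
The 3 values of 9.4 occupy positions 6–8 → average rank 7.

3, 5, 7, 3, 1, 7, 7, 3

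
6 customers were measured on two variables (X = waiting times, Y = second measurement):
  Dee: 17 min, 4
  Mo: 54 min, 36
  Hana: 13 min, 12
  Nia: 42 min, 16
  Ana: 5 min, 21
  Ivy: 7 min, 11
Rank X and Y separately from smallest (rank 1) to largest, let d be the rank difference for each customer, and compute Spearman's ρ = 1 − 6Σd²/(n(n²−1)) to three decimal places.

Ranks of variable 1: 4, 6, 3, 5, 1, 2
Ranks of variable 2: 1, 6, 3, 4, 5, 2
d = r₁ − r₂: 3, 0, 0, 1, -4, 0
d²: 9, 0, 0, 1, 16, 0; Σd² = 26
ρ = 1 − 6·26/(6·35) = 1 − 156/210 = 0.257

0.257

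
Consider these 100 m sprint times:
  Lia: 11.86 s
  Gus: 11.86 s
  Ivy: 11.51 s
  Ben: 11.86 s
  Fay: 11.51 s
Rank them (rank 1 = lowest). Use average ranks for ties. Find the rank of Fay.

1.5

Sorted (ascending): 11.51, 11.51, 11.86, 11.86, 11.86
The 2 values of 11.51 occupy positions 1–2 → average rank (1+2)/2 = 1.5.
The 3 values of 11.86 occupy positions 3–5 → average rank 4.
Fay has value 11.51 s → rank 1.5.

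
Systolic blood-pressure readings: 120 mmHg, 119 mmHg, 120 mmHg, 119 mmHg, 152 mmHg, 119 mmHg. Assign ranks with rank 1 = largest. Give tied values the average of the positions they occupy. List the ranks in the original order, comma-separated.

Sorted (descending): 152, 120, 120, 119, 119, 119
The 2 values of 120 occupy positions 2–3 → average rank (2+3)/2 = 2.5.
The 3 values of 119 occupy positions 4–6 → average rank 5.

2.5, 5, 2.5, 5, 1, 5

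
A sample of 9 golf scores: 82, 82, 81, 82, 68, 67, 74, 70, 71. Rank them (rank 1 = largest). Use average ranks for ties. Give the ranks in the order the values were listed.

2, 2, 4, 2, 8, 9, 5, 7, 6

Sorted (descending): 82, 82, 82, 81, 74, 71, 70, 68, 67
The 3 values of 82 occupy positions 1–3 → average rank 2.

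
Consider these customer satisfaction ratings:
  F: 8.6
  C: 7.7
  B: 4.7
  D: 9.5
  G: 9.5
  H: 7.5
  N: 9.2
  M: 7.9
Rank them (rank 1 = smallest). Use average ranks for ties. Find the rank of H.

Sorted (ascending): 4.7, 7.5, 7.7, 7.9, 8.6, 9.2, 9.5, 9.5
The 2 values of 9.5 occupy positions 7–8 → average rank (7+8)/2 = 7.5.
H has value 7.5 → rank 2.

2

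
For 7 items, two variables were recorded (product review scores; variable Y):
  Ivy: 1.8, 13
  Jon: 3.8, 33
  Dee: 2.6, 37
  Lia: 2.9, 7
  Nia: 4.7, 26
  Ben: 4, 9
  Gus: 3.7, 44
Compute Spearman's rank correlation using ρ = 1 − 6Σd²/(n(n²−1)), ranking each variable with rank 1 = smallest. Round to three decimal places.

-0.036

Ranks of variable 1: 1, 5, 2, 3, 7, 6, 4
Ranks of variable 2: 3, 5, 6, 1, 4, 2, 7
d = r₁ − r₂: -2, 0, -4, 2, 3, 4, -3
d²: 4, 0, 16, 4, 9, 16, 9; Σd² = 58
ρ = 1 − 6·58/(7·48) = 1 − 348/336 = -0.036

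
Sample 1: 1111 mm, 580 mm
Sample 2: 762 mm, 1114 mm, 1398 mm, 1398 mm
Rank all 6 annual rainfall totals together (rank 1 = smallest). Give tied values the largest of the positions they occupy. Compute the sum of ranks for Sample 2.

Sorted (ascending): 580, 762, 1111, 1114, 1398, 1398
The 2 values of 1398 occupy positions 5–6 → each gets rank 6.
Sample 2 values → pooled ranks: 762→2, 1114→4, 1398→6, 1398→6
Rank sum = 2 + 4 + 6 + 6 = 18

18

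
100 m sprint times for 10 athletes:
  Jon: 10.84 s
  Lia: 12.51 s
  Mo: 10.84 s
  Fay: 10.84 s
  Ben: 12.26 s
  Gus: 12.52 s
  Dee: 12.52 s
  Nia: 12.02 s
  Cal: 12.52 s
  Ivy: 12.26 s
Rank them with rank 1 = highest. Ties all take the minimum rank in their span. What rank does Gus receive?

1

Sorted (descending): 12.52, 12.52, 12.52, 12.51, 12.26, 12.26, 12.02, 10.84, 10.84, 10.84
The 3 values of 12.52 occupy positions 1–3 → each gets rank 1.
The 2 values of 12.26 occupy positions 5–6 → each gets rank 5.
The 3 values of 10.84 occupy positions 8–10 → each gets rank 8.
Gus has value 12.52 s → rank 1.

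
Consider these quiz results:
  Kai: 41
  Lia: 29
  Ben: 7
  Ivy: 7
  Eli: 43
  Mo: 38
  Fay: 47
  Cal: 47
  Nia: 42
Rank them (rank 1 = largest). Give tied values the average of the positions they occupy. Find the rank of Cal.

1.5

Sorted (descending): 47, 47, 43, 42, 41, 38, 29, 7, 7
The 2 values of 47 occupy positions 1–2 → average rank (1+2)/2 = 1.5.
The 2 values of 7 occupy positions 8–9 → average rank (8+9)/2 = 8.5.
Cal has value 47 → rank 1.5.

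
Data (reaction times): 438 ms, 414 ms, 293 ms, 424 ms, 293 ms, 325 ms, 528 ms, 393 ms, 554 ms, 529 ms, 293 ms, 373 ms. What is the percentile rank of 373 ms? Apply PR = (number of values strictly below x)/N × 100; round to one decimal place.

N = 12.
Strictly below 373: 4. Equal to 373: 1.
PR = 4/12 × 100 = 33.3

33.3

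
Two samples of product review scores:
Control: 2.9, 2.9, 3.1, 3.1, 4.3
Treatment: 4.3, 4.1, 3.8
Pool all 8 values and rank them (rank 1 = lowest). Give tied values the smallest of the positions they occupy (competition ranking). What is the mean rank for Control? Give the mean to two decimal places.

3.00

Sorted (ascending): 2.9, 2.9, 3.1, 3.1, 3.8, 4.1, 4.3, 4.3
The 2 values of 2.9 occupy positions 1–2 → each gets rank 1.
The 2 values of 3.1 occupy positions 3–4 → each gets rank 3.
The 2 values of 4.3 occupy positions 7–8 → each gets rank 7.
Control values → pooled ranks: 2.9→1, 2.9→1, 3.1→3, 3.1→3, 4.3→7
Mean rank = (1 + 1 + 3 + 3 + 7) / 5 = 3.00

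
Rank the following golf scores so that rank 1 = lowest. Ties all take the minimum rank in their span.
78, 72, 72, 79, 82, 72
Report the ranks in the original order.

4, 1, 1, 5, 6, 1

Sorted (ascending): 72, 72, 72, 78, 79, 82
The 3 values of 72 occupy positions 1–3 → each gets rank 1.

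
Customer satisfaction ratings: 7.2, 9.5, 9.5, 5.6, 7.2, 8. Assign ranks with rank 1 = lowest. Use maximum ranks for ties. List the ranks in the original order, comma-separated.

Sorted (ascending): 5.6, 7.2, 7.2, 8, 9.5, 9.5
The 2 values of 7.2 occupy positions 2–3 → each gets rank 3.
The 2 values of 9.5 occupy positions 5–6 → each gets rank 6.

3, 6, 6, 1, 3, 4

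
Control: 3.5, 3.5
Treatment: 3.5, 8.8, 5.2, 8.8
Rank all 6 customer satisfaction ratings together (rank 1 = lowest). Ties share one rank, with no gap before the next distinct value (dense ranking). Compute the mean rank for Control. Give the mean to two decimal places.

Sorted (ascending): 3.5, 3.5, 3.5, 5.2, 8.8, 8.8
The 3 values of 3.5 share dense rank 1.
The 2 values of 8.8 share dense rank 3.
Remaining distinct values take the next consecutive integers.
Control values → pooled ranks: 3.5→1, 3.5→1
Mean rank = (1 + 1) / 2 = 1.00

1.00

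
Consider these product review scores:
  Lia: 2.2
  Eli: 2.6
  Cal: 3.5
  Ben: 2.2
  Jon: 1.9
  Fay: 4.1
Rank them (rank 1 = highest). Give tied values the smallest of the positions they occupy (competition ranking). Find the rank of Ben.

Sorted (descending): 4.1, 3.5, 2.6, 2.2, 2.2, 1.9
The 2 values of 2.2 occupy positions 4–5 → each gets rank 4.
Ben has value 2.2 → rank 4.

4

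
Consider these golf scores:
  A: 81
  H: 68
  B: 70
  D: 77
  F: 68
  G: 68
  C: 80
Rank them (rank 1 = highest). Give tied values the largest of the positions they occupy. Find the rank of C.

2

Sorted (descending): 81, 80, 77, 70, 68, 68, 68
The 3 values of 68 occupy positions 5–7 → each gets rank 7.
C has value 80 → rank 2.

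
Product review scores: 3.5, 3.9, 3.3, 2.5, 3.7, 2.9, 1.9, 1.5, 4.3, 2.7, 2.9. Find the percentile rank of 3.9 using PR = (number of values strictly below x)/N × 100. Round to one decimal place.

81.8

N = 11.
Strictly below 3.9: 9. Equal to 3.9: 1.
PR = 9/11 × 100 = 81.8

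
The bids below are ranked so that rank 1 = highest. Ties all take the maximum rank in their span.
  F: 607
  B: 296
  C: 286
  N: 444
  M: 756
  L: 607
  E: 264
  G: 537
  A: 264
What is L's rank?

Sorted (descending): 756, 607, 607, 537, 444, 296, 286, 264, 264
The 2 values of 607 occupy positions 2–3 → each gets rank 3.
The 2 values of 264 occupy positions 8–9 → each gets rank 9.
L has value 607 → rank 3.

3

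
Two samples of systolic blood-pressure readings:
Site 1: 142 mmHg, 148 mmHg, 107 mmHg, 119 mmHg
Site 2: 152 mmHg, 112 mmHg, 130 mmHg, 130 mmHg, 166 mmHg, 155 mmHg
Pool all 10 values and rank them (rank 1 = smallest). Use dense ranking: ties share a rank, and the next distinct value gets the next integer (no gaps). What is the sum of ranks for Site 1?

15

Sorted (ascending): 107, 112, 119, 130, 130, 142, 148, 152, 155, 166
The 2 values of 130 share dense rank 4.
Remaining distinct values take the next consecutive integers.
Site 1 values → pooled ranks: 142→5, 148→6, 107→1, 119→3
Rank sum = 5 + 6 + 1 + 3 = 15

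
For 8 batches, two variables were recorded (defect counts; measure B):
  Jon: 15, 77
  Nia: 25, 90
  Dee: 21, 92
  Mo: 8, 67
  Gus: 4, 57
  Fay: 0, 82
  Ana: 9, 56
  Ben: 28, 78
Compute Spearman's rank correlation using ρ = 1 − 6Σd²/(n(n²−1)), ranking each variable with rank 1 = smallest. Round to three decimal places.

Ranks of variable 1: 5, 7, 6, 3, 2, 1, 4, 8
Ranks of variable 2: 4, 7, 8, 3, 2, 6, 1, 5
d = r₁ − r₂: 1, 0, -2, 0, 0, -5, 3, 3
d²: 1, 0, 4, 0, 0, 25, 9, 9; Σd² = 48
ρ = 1 − 6·48/(8·63) = 1 − 288/504 = 0.429

0.429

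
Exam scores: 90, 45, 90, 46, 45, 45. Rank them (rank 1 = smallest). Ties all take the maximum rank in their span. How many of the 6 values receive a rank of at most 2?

Sorted (ascending): 45, 45, 45, 46, 90, 90
The 3 values of 45 occupy positions 1–3 → each gets rank 3.
The 2 values of 90 occupy positions 5–6 → each gets rank 6.
Ranks ≤ 2: {} → 0 values.

0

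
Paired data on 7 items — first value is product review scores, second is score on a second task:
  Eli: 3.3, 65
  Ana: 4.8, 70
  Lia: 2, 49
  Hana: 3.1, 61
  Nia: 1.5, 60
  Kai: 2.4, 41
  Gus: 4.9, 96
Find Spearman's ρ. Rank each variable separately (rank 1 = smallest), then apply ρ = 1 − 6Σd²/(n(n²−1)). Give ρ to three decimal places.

Ranks of variable 1: 5, 6, 2, 4, 1, 3, 7
Ranks of variable 2: 5, 6, 2, 4, 3, 1, 7
d = r₁ − r₂: 0, 0, 0, 0, -2, 2, 0
d²: 0, 0, 0, 0, 4, 4, 0; Σd² = 8
ρ = 1 − 6·8/(7·48) = 1 − 48/336 = 0.857

0.857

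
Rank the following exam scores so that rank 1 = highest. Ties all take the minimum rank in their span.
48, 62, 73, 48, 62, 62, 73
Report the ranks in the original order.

6, 3, 1, 6, 3, 3, 1

Sorted (descending): 73, 73, 62, 62, 62, 48, 48
The 2 values of 73 occupy positions 1–2 → each gets rank 1.
The 3 values of 62 occupy positions 3–5 → each gets rank 3.
The 2 values of 48 occupy positions 6–7 → each gets rank 6.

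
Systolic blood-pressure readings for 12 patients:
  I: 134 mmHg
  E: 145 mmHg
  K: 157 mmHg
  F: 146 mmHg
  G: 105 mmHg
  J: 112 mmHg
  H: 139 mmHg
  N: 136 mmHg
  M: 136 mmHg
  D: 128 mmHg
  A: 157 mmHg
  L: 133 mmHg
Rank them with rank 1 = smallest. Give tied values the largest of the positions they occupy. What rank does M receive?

Sorted (ascending): 105, 112, 128, 133, 134, 136, 136, 139, 145, 146, 157, 157
The 2 values of 136 occupy positions 6–7 → each gets rank 7.
The 2 values of 157 occupy positions 11–12 → each gets rank 12.
M has value 136 mmHg → rank 7.

7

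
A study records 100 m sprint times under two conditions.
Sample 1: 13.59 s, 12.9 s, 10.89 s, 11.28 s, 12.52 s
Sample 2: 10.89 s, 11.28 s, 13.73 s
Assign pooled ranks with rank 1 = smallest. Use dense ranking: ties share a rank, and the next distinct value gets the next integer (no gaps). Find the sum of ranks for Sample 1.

15

Sorted (ascending): 10.89, 10.89, 11.28, 11.28, 12.52, 12.9, 13.59, 13.73
The 2 values of 10.89 share dense rank 1.
The 2 values of 11.28 share dense rank 2.
Remaining distinct values take the next consecutive integers.
Sample 1 values → pooled ranks: 13.59→5, 12.9→4, 10.89→1, 11.28→2, 12.52→3
Rank sum = 5 + 4 + 1 + 2 + 3 = 15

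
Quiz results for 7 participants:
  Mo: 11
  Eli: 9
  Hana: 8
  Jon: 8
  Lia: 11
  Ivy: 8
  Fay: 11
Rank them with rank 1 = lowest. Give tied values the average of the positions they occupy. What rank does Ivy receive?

2

Sorted (ascending): 8, 8, 8, 9, 11, 11, 11
The 3 values of 8 occupy positions 1–3 → average rank 2.
The 3 values of 11 occupy positions 5–7 → average rank 6.
Ivy has value 8 → rank 2.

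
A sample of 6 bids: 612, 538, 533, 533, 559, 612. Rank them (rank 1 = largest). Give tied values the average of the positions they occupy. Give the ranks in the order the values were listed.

Sorted (descending): 612, 612, 559, 538, 533, 533
The 2 values of 612 occupy positions 1–2 → average rank (1+2)/2 = 1.5.
The 2 values of 533 occupy positions 5–6 → average rank (5+6)/2 = 5.5.

1.5, 4, 5.5, 5.5, 3, 1.5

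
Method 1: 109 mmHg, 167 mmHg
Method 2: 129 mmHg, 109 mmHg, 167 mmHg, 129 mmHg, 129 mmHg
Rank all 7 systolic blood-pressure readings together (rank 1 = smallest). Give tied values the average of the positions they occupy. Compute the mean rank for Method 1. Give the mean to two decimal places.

4.00

Sorted (ascending): 109, 109, 129, 129, 129, 167, 167
The 2 values of 109 occupy positions 1–2 → average rank (1+2)/2 = 1.5.
The 3 values of 129 occupy positions 3–5 → average rank 4.
The 2 values of 167 occupy positions 6–7 → average rank (6+7)/2 = 6.5.
Method 1 values → pooled ranks: 109→1.5, 167→6.5
Mean rank = (1.5 + 6.5) / 2 = 4.00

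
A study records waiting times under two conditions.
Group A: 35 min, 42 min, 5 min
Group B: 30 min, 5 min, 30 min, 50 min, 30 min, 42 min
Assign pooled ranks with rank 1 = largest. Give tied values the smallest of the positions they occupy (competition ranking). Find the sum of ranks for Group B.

Sorted (descending): 50, 42, 42, 35, 30, 30, 30, 5, 5
The 2 values of 42 occupy positions 2–3 → each gets rank 2.
The 3 values of 30 occupy positions 5–7 → each gets rank 5.
The 2 values of 5 occupy positions 8–9 → each gets rank 8.
Group B values → pooled ranks: 30→5, 5→8, 30→5, 50→1, 30→5, 42→2
Rank sum = 5 + 8 + 5 + 1 + 5 + 2 = 26

26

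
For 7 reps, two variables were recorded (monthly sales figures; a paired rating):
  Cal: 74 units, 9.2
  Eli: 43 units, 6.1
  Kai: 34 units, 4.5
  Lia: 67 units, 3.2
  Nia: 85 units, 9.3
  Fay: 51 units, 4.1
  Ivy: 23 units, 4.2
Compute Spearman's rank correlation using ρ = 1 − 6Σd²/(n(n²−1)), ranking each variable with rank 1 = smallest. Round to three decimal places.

0.429

Ranks of variable 1: 6, 3, 2, 5, 7, 4, 1
Ranks of variable 2: 6, 5, 4, 1, 7, 2, 3
d = r₁ − r₂: 0, -2, -2, 4, 0, 2, -2
d²: 0, 4, 4, 16, 0, 4, 4; Σd² = 32
ρ = 1 − 6·32/(7·48) = 1 − 192/336 = 0.429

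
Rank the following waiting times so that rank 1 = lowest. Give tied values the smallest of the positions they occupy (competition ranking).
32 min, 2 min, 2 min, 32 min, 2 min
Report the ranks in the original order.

4, 1, 1, 4, 1

Sorted (ascending): 2, 2, 2, 32, 32
The 3 values of 2 occupy positions 1–3 → each gets rank 1.
The 2 values of 32 occupy positions 4–5 → each gets rank 4.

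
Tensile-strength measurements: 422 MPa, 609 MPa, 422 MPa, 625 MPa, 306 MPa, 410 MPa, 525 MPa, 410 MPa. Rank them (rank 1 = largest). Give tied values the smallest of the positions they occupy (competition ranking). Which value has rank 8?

306

Sorted (descending): 625, 609, 525, 422, 422, 410, 410, 306
The 2 values of 422 occupy positions 4–5 → each gets rank 4.
The 2 values of 410 occupy positions 6–7 → each gets rank 6.
Rank 8 → value 306.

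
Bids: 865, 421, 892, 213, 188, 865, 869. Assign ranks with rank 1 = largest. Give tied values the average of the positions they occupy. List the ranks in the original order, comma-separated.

3.5, 5, 1, 6, 7, 3.5, 2

Sorted (descending): 892, 869, 865, 865, 421, 213, 188
The 2 values of 865 occupy positions 3–4 → average rank (3+4)/2 = 3.5.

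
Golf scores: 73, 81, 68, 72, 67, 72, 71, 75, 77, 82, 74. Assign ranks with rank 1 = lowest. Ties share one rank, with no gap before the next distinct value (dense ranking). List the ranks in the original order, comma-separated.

Sorted (ascending): 67, 68, 71, 72, 72, 73, 74, 75, 77, 81, 82
The 2 values of 72 share dense rank 4.
Remaining distinct values take the next consecutive integers.

5, 9, 2, 4, 1, 4, 3, 7, 8, 10, 6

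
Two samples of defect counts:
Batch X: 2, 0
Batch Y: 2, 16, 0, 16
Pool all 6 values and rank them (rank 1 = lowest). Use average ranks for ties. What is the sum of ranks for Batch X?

5

Sorted (ascending): 0, 0, 2, 2, 16, 16
The 2 values of 0 occupy positions 1–2 → average rank (1+2)/2 = 1.5.
The 2 values of 2 occupy positions 3–4 → average rank (3+4)/2 = 3.5.
The 2 values of 16 occupy positions 5–6 → average rank (5+6)/2 = 5.5.
Batch X values → pooled ranks: 2→3.5, 0→1.5
Rank sum = 3.5 + 1.5 = 5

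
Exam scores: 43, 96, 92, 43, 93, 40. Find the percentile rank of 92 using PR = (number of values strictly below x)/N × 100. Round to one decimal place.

50.0

N = 6.
Strictly below 92: 3. Equal to 92: 1.
PR = 3/6 × 100 = 50.0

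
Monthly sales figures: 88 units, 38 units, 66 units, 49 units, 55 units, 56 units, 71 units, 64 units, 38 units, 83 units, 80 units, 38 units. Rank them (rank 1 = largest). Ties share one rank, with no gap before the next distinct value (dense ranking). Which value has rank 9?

Sorted (descending): 88, 83, 80, 71, 66, 64, 56, 55, 49, 38, 38, 38
The 3 values of 38 share dense rank 10.
Remaining distinct values take the next consecutive integers.
Rank 9 → value 49.

49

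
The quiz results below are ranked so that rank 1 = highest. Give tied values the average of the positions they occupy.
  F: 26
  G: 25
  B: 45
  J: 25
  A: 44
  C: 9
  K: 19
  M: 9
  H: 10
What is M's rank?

Sorted (descending): 45, 44, 26, 25, 25, 19, 10, 9, 9
The 2 values of 25 occupy positions 4–5 → average rank (4+5)/2 = 4.5.
The 2 values of 9 occupy positions 8–9 → average rank (8+9)/2 = 8.5.
M has value 9 → rank 8.5.

8.5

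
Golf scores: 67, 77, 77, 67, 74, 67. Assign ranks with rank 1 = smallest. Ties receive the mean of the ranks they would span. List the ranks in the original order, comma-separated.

Sorted (ascending): 67, 67, 67, 74, 77, 77
The 3 values of 67 occupy positions 1–3 → average rank 2.
The 2 values of 77 occupy positions 5–6 → average rank (5+6)/2 = 5.5.

2, 5.5, 5.5, 2, 4, 2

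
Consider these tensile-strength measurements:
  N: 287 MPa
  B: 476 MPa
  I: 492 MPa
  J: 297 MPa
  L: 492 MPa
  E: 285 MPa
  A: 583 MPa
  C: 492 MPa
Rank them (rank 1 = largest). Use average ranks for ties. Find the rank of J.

6

Sorted (descending): 583, 492, 492, 492, 476, 297, 287, 285
The 3 values of 492 occupy positions 2–4 → average rank 3.
J has value 297 MPa → rank 6.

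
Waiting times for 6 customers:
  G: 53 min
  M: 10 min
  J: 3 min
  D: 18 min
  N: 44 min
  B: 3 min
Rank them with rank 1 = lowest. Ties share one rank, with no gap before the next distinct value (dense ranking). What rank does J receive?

1

Sorted (ascending): 3, 3, 10, 18, 44, 53
The 2 values of 3 share dense rank 1.
Remaining distinct values take the next consecutive integers.
J has value 3 min → rank 1.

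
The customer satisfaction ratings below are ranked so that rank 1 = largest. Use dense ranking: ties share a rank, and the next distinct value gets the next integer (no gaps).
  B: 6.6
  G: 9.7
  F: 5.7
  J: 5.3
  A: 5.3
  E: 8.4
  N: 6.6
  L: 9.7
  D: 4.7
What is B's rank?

Sorted (descending): 9.7, 9.7, 8.4, 6.6, 6.6, 5.7, 5.3, 5.3, 4.7
The 2 values of 9.7 share dense rank 1.
The 2 values of 6.6 share dense rank 3.
The 2 values of 5.3 share dense rank 5.
Remaining distinct values take the next consecutive integers.
B has value 6.6 → rank 3.

3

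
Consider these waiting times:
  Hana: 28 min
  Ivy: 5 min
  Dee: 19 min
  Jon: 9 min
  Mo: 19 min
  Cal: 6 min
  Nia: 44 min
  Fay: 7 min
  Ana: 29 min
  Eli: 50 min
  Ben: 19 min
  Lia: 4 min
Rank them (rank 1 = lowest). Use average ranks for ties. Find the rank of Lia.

1

Sorted (ascending): 4, 5, 6, 7, 9, 19, 19, 19, 28, 29, 44, 50
The 3 values of 19 occupy positions 6–8 → average rank 7.
Lia has value 4 min → rank 1.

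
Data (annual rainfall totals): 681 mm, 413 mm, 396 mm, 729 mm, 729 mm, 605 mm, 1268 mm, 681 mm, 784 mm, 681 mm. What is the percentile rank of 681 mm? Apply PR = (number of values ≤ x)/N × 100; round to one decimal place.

N = 10.
Strictly below 681: 3. Equal to 681: 3.
PR = 6/10 × 100 = 60.0

60.0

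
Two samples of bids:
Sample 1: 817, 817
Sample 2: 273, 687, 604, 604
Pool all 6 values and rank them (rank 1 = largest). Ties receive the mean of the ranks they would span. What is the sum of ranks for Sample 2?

18

Sorted (descending): 817, 817, 687, 604, 604, 273
The 2 values of 817 occupy positions 1–2 → average rank (1+2)/2 = 1.5.
The 2 values of 604 occupy positions 4–5 → average rank (4+5)/2 = 4.5.
Sample 2 values → pooled ranks: 273→6, 687→3, 604→4.5, 604→4.5
Rank sum = 6 + 3 + 4.5 + 4.5 = 18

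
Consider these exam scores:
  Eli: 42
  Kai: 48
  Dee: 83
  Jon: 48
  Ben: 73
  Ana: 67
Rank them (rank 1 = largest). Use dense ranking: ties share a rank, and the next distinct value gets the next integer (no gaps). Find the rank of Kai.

4

Sorted (descending): 83, 73, 67, 48, 48, 42
The 2 values of 48 share dense rank 4.
Remaining distinct values take the next consecutive integers.
Kai has value 48 → rank 4.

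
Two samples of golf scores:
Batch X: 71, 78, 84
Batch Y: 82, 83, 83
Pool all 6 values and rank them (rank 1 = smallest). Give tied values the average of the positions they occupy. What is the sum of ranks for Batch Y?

12

Sorted (ascending): 71, 78, 82, 83, 83, 84
The 2 values of 83 occupy positions 4–5 → average rank (4+5)/2 = 4.5.
Batch Y values → pooled ranks: 82→3, 83→4.5, 83→4.5
Rank sum = 3 + 4.5 + 4.5 = 12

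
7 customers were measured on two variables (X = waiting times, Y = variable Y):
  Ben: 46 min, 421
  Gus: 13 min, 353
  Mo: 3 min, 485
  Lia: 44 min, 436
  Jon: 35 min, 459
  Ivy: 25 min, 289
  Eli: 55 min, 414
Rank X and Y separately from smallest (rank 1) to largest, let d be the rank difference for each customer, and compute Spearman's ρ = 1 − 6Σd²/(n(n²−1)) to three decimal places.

-0.143

Ranks of variable 1: 6, 2, 1, 5, 4, 3, 7
Ranks of variable 2: 4, 2, 7, 5, 6, 1, 3
d = r₁ − r₂: 2, 0, -6, 0, -2, 2, 4
d²: 4, 0, 36, 0, 4, 4, 16; Σd² = 64
ρ = 1 − 6·64/(7·48) = 1 − 384/336 = -0.143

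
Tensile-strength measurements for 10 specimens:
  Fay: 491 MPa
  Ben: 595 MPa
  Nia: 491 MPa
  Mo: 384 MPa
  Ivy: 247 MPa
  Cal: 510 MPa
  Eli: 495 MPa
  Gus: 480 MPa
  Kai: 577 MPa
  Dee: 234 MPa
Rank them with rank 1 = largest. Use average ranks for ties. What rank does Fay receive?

5.5

Sorted (descending): 595, 577, 510, 495, 491, 491, 480, 384, 247, 234
The 2 values of 491 occupy positions 5–6 → average rank (5+6)/2 = 5.5.
Fay has value 491 MPa → rank 5.5.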